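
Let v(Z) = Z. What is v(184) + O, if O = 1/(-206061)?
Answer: 37915223/206061 ≈ 184.00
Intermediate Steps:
O = -1/206061 ≈ -4.8529e-6
v(184) + O = 184 - 1/206061 = 37915223/206061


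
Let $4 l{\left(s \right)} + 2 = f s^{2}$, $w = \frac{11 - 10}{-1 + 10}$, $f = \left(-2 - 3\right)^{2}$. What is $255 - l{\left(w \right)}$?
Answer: $\frac{82757}{324} \approx 255.42$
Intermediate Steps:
$f = 25$ ($f = \left(-5\right)^{2} = 25$)
$w = \frac{1}{9}$ ($w = 1 \cdot \frac{1}{9} = \frac{1}{9} \approx 0.11111$)
$l{\left(s \right)} = - \frac{1}{2} + \frac{25 s^{2}}{4}$
$255 - l{\left(w \right)} = 255 - \left(- \frac{1}{2} + \frac{25}{4 \cdot 81}\right) = 255 - \left(- \frac{1}{2} + \frac{25}{4} \cdot \frac{1}{81}\right) = 255 - \left(- \frac{1}{2} + \frac{25}{324}\right) = 255 - - \frac{137}{324} = 255 + \frac{137}{324} = \frac{82757}{324}$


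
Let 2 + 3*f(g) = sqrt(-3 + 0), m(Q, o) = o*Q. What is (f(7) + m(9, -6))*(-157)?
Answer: 25748/3 - 157*I*sqrt(3)/3 ≈ 8582.7 - 90.644*I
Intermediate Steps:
m(Q, o) = Q*o
f(g) = -2/3 + I*sqrt(3)/3 (f(g) = -2/3 + sqrt(-3 + 0)/3 = -2/3 + sqrt(-3)/3 = -2/3 + (I*sqrt(3))/3 = -2/3 + I*sqrt(3)/3)
(f(7) + m(9, -6))*(-157) = ((-2/3 + I*sqrt(3)/3) + 9*(-6))*(-157) = ((-2/3 + I*sqrt(3)/3) - 54)*(-157) = (-164/3 + I*sqrt(3)/3)*(-157) = 25748/3 - 157*I*sqrt(3)/3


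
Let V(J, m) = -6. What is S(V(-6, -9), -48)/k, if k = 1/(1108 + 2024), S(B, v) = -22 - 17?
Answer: -122148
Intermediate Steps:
S(B, v) = -39
k = 1/3132 ≈ 0.00031928
S(V(-6, -9), -48)/k = -39/1/3132 = -39*3132 = -122148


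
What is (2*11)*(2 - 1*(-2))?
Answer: 88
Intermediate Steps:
(2*11)*(2 - 1*(-2)) = 22*(2 + 2) = 22*4 = 88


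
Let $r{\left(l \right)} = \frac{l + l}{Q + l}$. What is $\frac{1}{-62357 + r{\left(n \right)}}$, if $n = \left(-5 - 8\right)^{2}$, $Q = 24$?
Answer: $- \frac{193}{12034563} \approx -1.6037 \cdot 10^{-5}$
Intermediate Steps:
$n = 169$ ($n = \left(-13\right)^{2} = 169$)
$r{\left(l \right)} = \frac{2 l}{24 + l}$ ($r{\left(l \right)} = \frac{l + l}{24 + l} = \frac{2 l}{24 + l}$)
$\frac{1}{-62357 + r{\left(n \right)}} = \frac{1}{-62357 + 2 \cdot 169 \frac{1}{24 + 169}} = \frac{1}{-62357 + 2 \cdot 169 \cdot \frac{1}{193}} = \frac{1}{-62357 + \frac{338}{193}} = \frac{1}{- \frac{12034563}{193}} = - \frac{193}{12034563}$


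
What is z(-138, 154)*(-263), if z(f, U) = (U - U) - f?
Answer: -36294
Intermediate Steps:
z(f, U) = -f (z(f, U) = 0 - f = -f)
z(-138, 154)*(-263) = -1*(-138)*(-263) = 138*(-263) = -36294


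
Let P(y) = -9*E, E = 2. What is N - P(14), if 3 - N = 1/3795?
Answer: 79694/3795 ≈ 21.000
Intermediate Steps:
P(y) = -18 (P(y) = -9*2 = -18)
N = 11384/3795 (N = 3 - 1/3795 = 11384/3795 ≈ 2.9997)
N - P(14) = 11384/3795 - 1*(-18) = 11384/3795 + 18 = 79694/3795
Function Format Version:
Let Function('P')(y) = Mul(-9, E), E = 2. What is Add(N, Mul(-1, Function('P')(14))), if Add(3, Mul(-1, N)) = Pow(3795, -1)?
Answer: Rational(79694, 3795) ≈ 21.000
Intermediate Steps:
Function('P')(y) = -18 (Function('P')(y) = Mul(-9, 2) = -18)
N = Rational(11384, 3795) (N = Add(3, Mul(-1, Pow(3795, -1))) = Add(3, Mul(-1, Rational(1, 3795))) = Add(3, Rational(-1, 3795)) = Rational(11384, 3795) ≈ 2.9997)
Add(N, Mul(-1, Function('P')(14))) = Add(Rational(11384, 3795), Mul(-1, -18)) = Add(Rational(11384, 3795), 18) = Rational(79694, 3795)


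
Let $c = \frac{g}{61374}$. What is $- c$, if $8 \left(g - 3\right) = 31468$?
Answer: $- \frac{7873}{122748} \approx -0.064139$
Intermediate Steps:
$g = \frac{7873}{2}$ ($g = 3 + \frac{1}{8} \cdot 31468 = 3 + \frac{7867}{2} = \frac{7873}{2} \approx 3936.5$)
$c = \frac{7873}{122748}$ ($c = \frac{7873}{2 \cdot 61374} = \frac{7873}{2} \cdot \frac{1}{61374} = \frac{7873}{122748} \approx 0.064139$)
$- c = \left(-1\right) \frac{7873}{122748} = - \frac{7873}{122748}$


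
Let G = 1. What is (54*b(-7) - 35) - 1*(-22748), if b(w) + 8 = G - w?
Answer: 22713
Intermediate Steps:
b(w) = -7 - w (b(w) = -8 + (1 - w) = -7 - w)
(54*b(-7) - 35) - 1*(-22748) = (54*(-7 - 1*(-7)) - 35) - 1*(-22748) = (54*(-7 + 7) - 35) + 22748 = (54*0 - 35) + 22748 = (0 - 35) + 22748 = -35 + 22748 = 22713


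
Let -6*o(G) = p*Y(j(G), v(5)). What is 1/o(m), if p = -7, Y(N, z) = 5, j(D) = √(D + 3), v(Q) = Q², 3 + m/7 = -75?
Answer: 6/35 ≈ 0.17143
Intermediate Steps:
m = -546 (m = -21 + 7*(-75) = -21 - 525 = -546)
j(D) = √(3 + D)
o(G) = 35/6 (o(G) = -(-7)*5/6 = -⅙*(-35) = 35/6)
1/o(m) = 1/(35/6) = 6/35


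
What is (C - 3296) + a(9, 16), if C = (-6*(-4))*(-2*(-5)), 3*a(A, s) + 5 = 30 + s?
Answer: -9127/3 ≈ -3042.3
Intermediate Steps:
a(A, s) = 25/3 + s/3 (a(A, s) = -5/3 + (30 + s)/3 = -5/3 + (10 + s/3) = 25/3 + s/3)
C = 240 (C = 24*10 = 240)
(C - 3296) + a(9, 16) = (240 - 3296) + (25/3 + (⅓)*16) = -3056 + (25/3 + 16/3) = -3056 + 41/3 = -9127/3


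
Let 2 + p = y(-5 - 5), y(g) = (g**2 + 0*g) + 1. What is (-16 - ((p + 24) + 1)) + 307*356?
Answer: 109152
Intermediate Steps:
y(g) = 1 + g**2 (y(g) = (g**2 + 0) + 1 = g**2 + 1 = 1 + g**2)
p = 99 (p = -2 + (1 + (-5 - 5)**2) = -2 + (1 + (-10)**2) = -2 + (1 + 100) = -2 + 101 = 99)
(-16 - ((p + 24) + 1)) + 307*356 = (-16 - ((99 + 24) + 1)) + 307*356 = (-16 - (123 + 1)) + 109292 = (-16 - 1*124) + 109292 = (-16 - 124) + 109292 = -140 + 109292 = 109152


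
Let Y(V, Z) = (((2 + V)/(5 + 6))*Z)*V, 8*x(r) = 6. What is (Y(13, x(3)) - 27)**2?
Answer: 363609/1936 ≈ 187.81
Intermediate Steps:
x(r) = 3/4 (x(r) = (1/8)*6 = 3/4)
Y(V, Z) = V*Z*(2/11 + V/11) (Y(V, Z) = (((2 + V)/11)*Z)*V = (((2 + V)*(1/11))*Z)*V = ((2/11 + V/11)*Z)*V = (Z*(2/11 + V/11))*V = V*Z*(2/11 + V/11))
(Y(13, x(3)) - 27)**2 = ((1/11)*13*(3/4)*(2 + 13) - 27)**2 = ((1/11)*13*(3/4)*15 - 27)**2 = (585/44 - 27)**2 = (-603/44)**2 = 363609/1936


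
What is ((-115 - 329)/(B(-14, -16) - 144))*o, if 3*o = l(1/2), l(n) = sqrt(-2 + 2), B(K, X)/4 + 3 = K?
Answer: 0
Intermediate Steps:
B(K, X) = -12 + 4*K
l(n) = 0 (l(n) = sqrt(0) = 0)
o = 0 (o = (1/3)*0 = 0)
((-115 - 329)/(B(-14, -16) - 144))*o = ((-115 - 329)/((-12 + 4*(-14)) - 144))*0 = -444/((-12 - 56) - 144)*0 = -444/(-68 - 144)*0 = -444/(-212)*0 = -444*(-1/212)*0 = (111/53)*0 = 0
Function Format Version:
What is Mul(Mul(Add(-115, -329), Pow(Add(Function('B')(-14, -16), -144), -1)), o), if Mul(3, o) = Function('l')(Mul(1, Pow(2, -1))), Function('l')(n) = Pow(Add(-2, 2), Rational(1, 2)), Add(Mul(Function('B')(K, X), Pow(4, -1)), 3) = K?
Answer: 0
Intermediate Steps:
Function('B')(K, X) = Add(-12, Mul(4, K))
Function('l')(n) = 0 (Function('l')(n) = Pow(0, Rational(1, 2)) = 0)
o = 0 (o = Mul(Rational(1, 3), 0) = 0)
Mul(Mul(Add(-115, -329), Pow(Add(Function('B')(-14, -16), -144), -1)), o) = Mul(Mul(Add(-115, -329), Pow(Add(Add(-12, Mul(4, -14)), -144), -1)), 0) = Mul(Mul(-444, Pow(Add(Add(-12, -56), -144), -1)), 0) = Mul(Mul(-444, Pow(Add(-68, -144), -1)), 0) = Mul(Mul(-444, Pow(-212, -1)), 0) = Mul(Mul(-444, Rational(-1, 212)), 0) = Mul(Rational(111, 53), 0) = 0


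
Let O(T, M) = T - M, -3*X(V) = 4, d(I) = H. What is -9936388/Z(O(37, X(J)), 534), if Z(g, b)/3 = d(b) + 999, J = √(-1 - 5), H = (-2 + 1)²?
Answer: -2484097/750 ≈ -3312.1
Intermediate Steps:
H = 1 (H = (-1)² = 1)
d(I) = 1
J = I*√6 (J = √(-6) = I*√6 ≈ 2.4495*I)
X(V) = -4/3 (X(V) = -⅓*4 = -4/3)
Z(g, b) = 3000 (Z(g, b) = 3*(1 + 999) = 3*1000 = 3000)
-9936388/Z(O(37, X(J)), 534) = -9936388/3000 = -9936388*1/3000 = -2484097/750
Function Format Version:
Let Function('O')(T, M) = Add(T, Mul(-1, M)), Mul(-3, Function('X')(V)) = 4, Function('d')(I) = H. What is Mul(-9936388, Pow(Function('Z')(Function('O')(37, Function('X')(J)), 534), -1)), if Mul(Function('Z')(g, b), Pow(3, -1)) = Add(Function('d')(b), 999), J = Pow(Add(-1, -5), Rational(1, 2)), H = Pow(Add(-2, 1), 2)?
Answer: Rational(-2484097, 750) ≈ -3312.1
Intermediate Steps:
H = 1 (H = Pow(-1, 2) = 1)
Function('d')(I) = 1
J = Mul(I, Pow(6, Rational(1, 2))) (J = Pow(-6, Rational(1, 2)) = Mul(I, Pow(6, Rational(1, 2))) ≈ Mul(2.4495, I))
Function('X')(V) = Rational(-4, 3) (Function('X')(V) = Mul(Rational(-1, 3), 4) = Rational(-4, 3))
Function('Z')(g, b) = 3000 (Function('Z')(g, b) = Mul(3, Add(1, 999)) = Mul(3, 1000) = 3000)
Mul(-9936388, Pow(Function('Z')(Function('O')(37, Function('X')(J)), 534), -1)) = Mul(-9936388, Pow(3000, -1)) = Mul(-9936388, Rational(1, 3000)) = Rational(-2484097, 750)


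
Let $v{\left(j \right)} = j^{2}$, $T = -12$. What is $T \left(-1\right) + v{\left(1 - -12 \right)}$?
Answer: $181$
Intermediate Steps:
$T \left(-1\right) + v{\left(1 - -12 \right)} = \left(-12\right) \left(-1\right) + \left(1 - -12\right)^{2} = 12 + \left(1 + 12\right)^{2} = 12 + 13^{2} = 12 + 169 = 181$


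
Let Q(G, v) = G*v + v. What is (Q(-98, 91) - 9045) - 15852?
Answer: -33724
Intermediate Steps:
Q(G, v) = v + G*v
(Q(-98, 91) - 9045) - 15852 = (91*(1 - 98) - 9045) - 15852 = (91*(-97) - 9045) - 15852 = (-8827 - 9045) - 15852 = -17872 - 15852 = -33724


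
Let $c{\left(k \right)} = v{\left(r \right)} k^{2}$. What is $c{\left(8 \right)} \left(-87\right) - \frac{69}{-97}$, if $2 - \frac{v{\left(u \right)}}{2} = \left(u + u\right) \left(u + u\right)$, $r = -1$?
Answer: $\frac{2160453}{97} \approx 22273.0$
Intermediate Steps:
$v{\left(u \right)} = 4 - 8 u^{2}$ ($v{\left(u \right)} = 4 - 2 \left(u + u\right) \left(u + u\right) = 4 - 2 \cdot 2 u 2 u = 4 - 2 \cdot 4 u^{2} = 4 - 8 u^{2}$)
$c{\left(k \right)} = - 4 k^{2}$ ($c{\left(k \right)} = \left(4 - 8 \left(-1\right)^{2}\right) k^{2} = \left(4 - 8\right) k^{2} = - 4 k^{2}$)
$c{\left(8 \right)} \left(-87\right) - \frac{69}{-97} = - 4 \cdot 8^{2} \left(-87\right) - \frac{69}{-97} = \left(-4\right) 64 \left(-87\right) - - \frac{69}{97} = \left(-256\right) \left(-87\right) + \frac{69}{97} = 22272 + \frac{69}{97} = \frac{2160453}{97}$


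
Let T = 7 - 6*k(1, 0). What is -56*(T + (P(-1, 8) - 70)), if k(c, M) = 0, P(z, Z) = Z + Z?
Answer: 2632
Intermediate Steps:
P(z, Z) = 2*Z
T = 7 (T = 7 - 6*0 = 7 + 0 = 7)
-56*(T + (P(-1, 8) - 70)) = -56*(7 + (2*8 - 70)) = -56*(7 + (16 - 70)) = -56*(7 - 54) = -56*(-47) = 2632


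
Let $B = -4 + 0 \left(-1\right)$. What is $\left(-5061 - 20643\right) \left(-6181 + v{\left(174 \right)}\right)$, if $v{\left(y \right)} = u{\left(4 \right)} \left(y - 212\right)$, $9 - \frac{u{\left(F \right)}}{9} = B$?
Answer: $273156408$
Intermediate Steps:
$B = -4$ ($B = -4 + 0 = -4$)
$u{\left(F \right)} = 117$ ($u{\left(F \right)} = 81 - -36 = 81 + 36 = 117$)
$v{\left(y \right)} = -24804 + 117 y$ ($v{\left(y \right)} = 117 \left(y - 212\right) = 117 \left(-212 + y\right) = -24804 + 117 y$)
$\left(-5061 - 20643\right) \left(-6181 + v{\left(174 \right)}\right) = \left(-5061 - 20643\right) \left(-6181 + \left(-24804 + 117 \cdot 174\right)\right) = - 25704 \left(-6181 + \left(-24804 + 20358\right)\right) = - 25704 \left(-6181 - 4446\right) = \left(-25704\right) \left(-10627\right) = 273156408$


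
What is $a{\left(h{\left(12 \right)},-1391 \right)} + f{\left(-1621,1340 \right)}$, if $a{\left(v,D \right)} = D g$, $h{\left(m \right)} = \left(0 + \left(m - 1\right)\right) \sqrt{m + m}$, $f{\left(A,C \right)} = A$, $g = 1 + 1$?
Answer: $-4403$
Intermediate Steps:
$g = 2$
$h{\left(m \right)} = \sqrt{2} \sqrt{m} \left(-1 + m\right)$ ($h{\left(m \right)} = \left(0 + \left(-1 + m\right)\right) \sqrt{2 m} = \left(-1 + m\right) \sqrt{2} \sqrt{m} = \sqrt{2} \sqrt{m} \left(-1 + m\right)$)
$a{\left(v,D \right)} = 2 D$ ($a{\left(v,D \right)} = D 2 = 2 D$)
$a{\left(h{\left(12 \right)},-1391 \right)} + f{\left(-1621,1340 \right)} = 2 \left(-1391\right) - 1621 = -2782 - 1621 = -4403$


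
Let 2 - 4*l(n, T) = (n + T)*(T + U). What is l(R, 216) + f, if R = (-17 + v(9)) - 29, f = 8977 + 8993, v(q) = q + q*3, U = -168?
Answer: 30997/2 ≈ 15499.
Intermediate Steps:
v(q) = 4*q (v(q) = q + 3*q = 4*q)
f = 17970
R = -10 (R = (-17 + 4*9) - 29 = (-17 + 36) - 29 = 19 - 29 = -10)
l(n, T) = ½ - (-168 + T)*(T + n)/4 (l(n, T) = ½ - (n + T)*(T - 168)/4 = ½ - (T + n)*(-168 + T)/4 = ½ - (-168 + T)*(T + n)/4)
l(R, 216) + f = (½ + 42*216 + 42*(-10) - ¼*216² - ¼*216*(-10)) + 17970 = (½ + 9072 - 420 - ¼*46656 + 540) + 17970 = (½ + 9072 - 420 - 11664 + 540) + 17970 = -4943/2 + 17970 = 30997/2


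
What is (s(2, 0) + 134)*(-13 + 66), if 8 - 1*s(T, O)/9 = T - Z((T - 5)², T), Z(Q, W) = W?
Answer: 10918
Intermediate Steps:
s(T, O) = 72 (s(T, O) = 72 - 9*(T - T) = 72 - 9*0 = 72 + 0 = 72)
(s(2, 0) + 134)*(-13 + 66) = (72 + 134)*(-13 + 66) = 206*53 = 10918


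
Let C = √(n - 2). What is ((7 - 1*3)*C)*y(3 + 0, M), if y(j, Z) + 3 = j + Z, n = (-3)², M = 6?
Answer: 24*√7 ≈ 63.498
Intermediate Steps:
n = 9
y(j, Z) = -3 + Z + j (y(j, Z) = -3 + (j + Z) = -3 + (Z + j) = -3 + Z + j)
C = √7 (C = √(9 - 2) = √7 ≈ 2.6458)
((7 - 1*3)*C)*y(3 + 0, M) = ((7 - 1*3)*√7)*(-3 + 6 + (3 + 0)) = ((7 - 3)*√7)*(-3 + 6 + 3) = (4*√7)*6 = 24*√7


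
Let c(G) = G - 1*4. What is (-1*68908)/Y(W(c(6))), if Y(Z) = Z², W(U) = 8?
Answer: -17227/16 ≈ -1076.7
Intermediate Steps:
c(G) = -4 + G (c(G) = G - 4 = -4 + G)
(-1*68908)/Y(W(c(6))) = (-1*68908)/(8²) = -68908/64 = -68908*1/64 = -17227/16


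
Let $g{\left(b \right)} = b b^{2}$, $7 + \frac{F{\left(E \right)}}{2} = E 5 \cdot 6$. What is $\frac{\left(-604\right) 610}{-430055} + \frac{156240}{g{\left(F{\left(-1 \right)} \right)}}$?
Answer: $\frac{2052723434}{4356715183} \approx 0.47116$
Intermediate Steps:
$F{\left(E \right)} = -14 + 60 E$ ($F{\left(E \right)} = -14 + 2 E 5 \cdot 6 = -14 + 2 \cdot 5 E 6 = -14 + 2 \cdot 30 E = -14 + 60 E$)
$g{\left(b \right)} = b^{3}$
$\frac{\left(-604\right) 610}{-430055} + \frac{156240}{g{\left(F{\left(-1 \right)} \right)}} = \frac{\left(-604\right) 610}{-430055} + \frac{156240}{\left(-14 + 60 \left(-1\right)\right)^{3}} = \left(-368440\right) \left(- \frac{1}{430055}\right) + \frac{156240}{\left(-14 - 60\right)^{3}} = \frac{73688}{86011} + \frac{156240}{\left(-74\right)^{3}} = \frac{73688}{86011} + \frac{156240}{-405224} = \frac{73688}{86011} + 156240 \left(- \frac{1}{405224}\right) = \frac{73688}{86011} - \frac{19530}{50653} = \frac{2052723434}{4356715183}$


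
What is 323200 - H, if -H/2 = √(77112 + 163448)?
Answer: 323200 + 8*√15035 ≈ 3.2418e+5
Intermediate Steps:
H = -8*√15035 (H = -2*√(77112 + 163448) = -8*√15035 ≈ -980.94)
323200 - H = 323200 - (-8)*√15035 = 323200 + 8*√15035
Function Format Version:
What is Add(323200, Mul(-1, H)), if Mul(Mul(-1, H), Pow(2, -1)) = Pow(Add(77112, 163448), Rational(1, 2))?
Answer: Add(323200, Mul(8, Pow(15035, Rational(1, 2)))) ≈ 3.2418e+5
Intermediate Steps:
H = Mul(-8, Pow(15035, Rational(1, 2))) (H = Mul(-2, Pow(Add(77112, 163448), Rational(1, 2))) = Mul(-2, Pow(240560, Rational(1, 2))) = Mul(-2, Mul(4, Pow(15035, Rational(1, 2)))) = Mul(-8, Pow(15035, Rational(1, 2))) ≈ -980.94)
Add(323200, Mul(-1, H)) = Add(323200, Mul(-1, Mul(-8, Pow(15035, Rational(1, 2))))) = Add(323200, Mul(8, Pow(15035, Rational(1, 2))))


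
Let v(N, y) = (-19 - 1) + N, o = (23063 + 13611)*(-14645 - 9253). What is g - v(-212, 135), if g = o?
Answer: -876435020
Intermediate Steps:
o = -876435252 (o = 36674*(-23898) = -876435252)
g = -876435252
v(N, y) = -20 + N
g - v(-212, 135) = -876435252 - (-20 - 212) = -876435252 - 1*(-232) = -876435252 + 232 = -876435020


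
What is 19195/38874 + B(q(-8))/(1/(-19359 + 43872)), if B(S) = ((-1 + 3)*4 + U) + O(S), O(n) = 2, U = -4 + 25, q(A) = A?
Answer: 2685498947/3534 ≈ 7.5990e+5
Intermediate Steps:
U = 21
B(S) = 31 (B(S) = ((-1 + 3)*4 + 21) + 2 = (2*4 + 21) + 2 = (8 + 21) + 2 = 29 + 2 = 31)
19195/38874 + B(q(-8))/(1/(-19359 + 43872)) = 19195/38874 + 31/(1/(-19359 + 43872)) = 19195*(1/38874) + 31/(1/24513) = 1745/3534 + 31/(1/24513) = 1745/3534 + 31*24513 = 1745/3534 + 759903 = 2685498947/3534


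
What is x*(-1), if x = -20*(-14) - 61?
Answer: -219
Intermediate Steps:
x = 219 (x = 280 - 61 = 219)
x*(-1) = 219*(-1) = -219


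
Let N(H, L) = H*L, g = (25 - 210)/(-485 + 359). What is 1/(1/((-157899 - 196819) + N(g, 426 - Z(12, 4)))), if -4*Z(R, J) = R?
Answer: -14871701/42 ≈ -3.5409e+5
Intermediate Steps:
Z(R, J) = -R/4
g = 185/126 (g = -185/(-126) = -185*(-1/126) = 185/126 ≈ 1.4683)
1/(1/((-157899 - 196819) + N(g, 426 - Z(12, 4)))) = 1/(1/((-157899 - 196819) + 185*(426 - (-1)*12/4)/126)) = 1/(1/(-354718 + 185*(426 - 1*(-3))/126)) = 1/(1/(-354718 + 185*(426 + 3)/126)) = 1/(1/(-354718 + (185/126)*429)) = 1/(1/(-354718 + 26455/42)) = 1/(1/(-14871701/42)) = 1/(-42/14871701) = -14871701/42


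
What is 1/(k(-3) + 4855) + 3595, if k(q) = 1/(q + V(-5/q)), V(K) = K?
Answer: 69804119/19417 ≈ 3595.0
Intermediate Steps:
k(q) = 1/(q - 5/q)
1/(k(-3) + 4855) + 3595 = 1/(-3/(-5 + (-3)²) + 4855) + 3595 = 1/(-3/(-5 + 9) + 4855) + 3595 = 1/(-3/4 + 4855) + 3595 = 1/(-3*¼ + 4855) + 3595 = 1/(-¾ + 4855) + 3595 = 1/(19417/4) + 3595 = 4/19417 + 3595 = 69804119/19417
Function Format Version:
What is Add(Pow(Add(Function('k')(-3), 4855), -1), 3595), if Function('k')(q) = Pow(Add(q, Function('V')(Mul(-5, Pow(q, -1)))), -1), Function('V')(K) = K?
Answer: Rational(69804119, 19417) ≈ 3595.0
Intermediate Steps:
Function('k')(q) = Pow(Add(q, Mul(-5, Pow(q, -1))), -1)
Add(Pow(Add(Function('k')(-3), 4855), -1), 3595) = Add(Pow(Add(Mul(-3, Pow(Add(-5, Pow(-3, 2)), -1)), 4855), -1), 3595) = Add(Pow(Add(Mul(-3, Pow(Add(-5, 9), -1)), 4855), -1), 3595) = Add(Pow(Add(Mul(-3, Pow(4, -1)), 4855), -1), 3595) = Add(Pow(Add(Mul(-3, Rational(1, 4)), 4855), -1), 3595) = Add(Pow(Add(Rational(-3, 4), 4855), -1), 3595) = Add(Pow(Rational(19417, 4), -1), 3595) = Add(Rational(4, 19417), 3595) = Rational(69804119, 19417)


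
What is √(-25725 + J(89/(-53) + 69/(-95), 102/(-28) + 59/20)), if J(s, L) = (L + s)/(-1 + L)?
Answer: 2*I*√40698426192990/79553 ≈ 160.38*I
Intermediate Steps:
J(s, L) = (L + s)/(-1 + L)
√(-25725 + J(89/(-53) + 69/(-95), 102/(-28) + 59/20)) = √(-25725 + ((102/(-28) + 59/20) + (89/(-53) + 69/(-95)))/(-1 + (102/(-28) + 59/20))) = √(-25725 + ((102*(-1/28) + 59*(1/20)) + (89*(-1/53) + 69*(-1/95)))/(-1 + (102*(-1/28) + 59*(1/20)))) = √(-25725 + ((-51/14 + 59/20) + (-89/53 - 69/95))/(-1 + (-51/14 + 59/20))) = √(-25725 + (-97/140 - 12112/5035)/(-1 - 97/140)) = √(-25725 - 87363/28196/(-237/140)) = √(-25725 - 140/237*(-87363/28196)) = √(-25725 + 145605/79553) = √(-2046355320/79553) = 2*I*√40698426192990/79553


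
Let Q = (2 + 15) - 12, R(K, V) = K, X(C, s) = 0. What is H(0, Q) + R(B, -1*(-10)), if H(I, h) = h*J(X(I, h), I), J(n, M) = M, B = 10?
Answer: 10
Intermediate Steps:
Q = 5 (Q = 17 - 12 = 5)
H(I, h) = I*h (H(I, h) = h*I = I*h)
H(0, Q) + R(B, -1*(-10)) = 0*5 + 10 = 0 + 10 = 10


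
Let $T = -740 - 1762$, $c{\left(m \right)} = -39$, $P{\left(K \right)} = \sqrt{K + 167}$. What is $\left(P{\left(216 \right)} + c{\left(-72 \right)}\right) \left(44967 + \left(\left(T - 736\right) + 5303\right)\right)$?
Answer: $-1834248 + 47032 \sqrt{383} \approx -9.1381 \cdot 10^{5}$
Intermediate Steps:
$P{\left(K \right)} = \sqrt{167 + K}$
$T = -2502$
$\left(P{\left(216 \right)} + c{\left(-72 \right)}\right) \left(44967 + \left(\left(T - 736\right) + 5303\right)\right) = \left(\sqrt{167 + 216} - 39\right) \left(44967 + \left(\left(-2502 - 736\right) + 5303\right)\right) = \left(\sqrt{383} - 39\right) \left(44967 + \left(-3238 + 5303\right)\right) = \left(-39 + \sqrt{383}\right) \left(44967 + 2065\right) = \left(-39 + \sqrt{383}\right) 47032 = -1834248 + 47032 \sqrt{383}$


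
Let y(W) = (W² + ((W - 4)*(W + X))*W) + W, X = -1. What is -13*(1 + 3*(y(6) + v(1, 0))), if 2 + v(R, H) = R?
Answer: -3952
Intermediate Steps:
v(R, H) = -2 + R
y(W) = W + W² + W*(-1 + W)*(-4 + W) (y(W) = (W² + ((W - 4)*(W - 1))*W) + W = (W² + ((-4 + W)*(-1 + W))*W) + W = (W² + ((-1 + W)*(-4 + W))*W) + W = (W² + W*(-1 + W)*(-4 + W)) + W = W + W² + W*(-1 + W)*(-4 + W))
-13*(1 + 3*(y(6) + v(1, 0))) = -13*(1 + 3*(6*(5 + 6² - 4*6) + (-2 + 1))) = -13*(1 + 3*(6*(5 + 36 - 24) - 1)) = -13*(1 + 3*(6*17 - 1)) = -13*(1 + 3*(102 - 1)) = -13*(1 + 3*101) = -13*(1 + 303) = -13*304 = -3952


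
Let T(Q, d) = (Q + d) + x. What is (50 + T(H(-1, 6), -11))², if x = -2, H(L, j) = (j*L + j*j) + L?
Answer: 4356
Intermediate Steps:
H(L, j) = L + j² + L*j (H(L, j) = (L*j + j²) + L = (j² + L*j) + L = L + j² + L*j)
T(Q, d) = -2 + Q + d (T(Q, d) = (Q + d) - 2 = -2 + Q + d)
(50 + T(H(-1, 6), -11))² = (50 + (-2 + (-1 + 6² - 1*6) - 11))² = (50 + (-2 + (-1 + 36 - 6) - 11))² = (50 + (-2 + 29 - 11))² = (50 + 16)² = 66² = 4356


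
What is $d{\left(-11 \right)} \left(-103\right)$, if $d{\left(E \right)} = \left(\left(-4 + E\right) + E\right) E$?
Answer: $-29458$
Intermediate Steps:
$d{\left(E \right)} = E \left(-4 + 2 E\right)$ ($d{\left(E \right)} = \left(-4 + 2 E\right) E = E \left(-4 + 2 E\right)$)
$d{\left(-11 \right)} \left(-103\right) = 2 \left(-11\right) \left(-2 - 11\right) \left(-103\right) = 2 \left(-11\right) \left(-13\right) \left(-103\right) = 286 \left(-103\right) = -29458$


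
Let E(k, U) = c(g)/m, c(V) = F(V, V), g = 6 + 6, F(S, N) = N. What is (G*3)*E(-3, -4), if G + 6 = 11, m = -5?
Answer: -36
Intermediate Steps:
g = 12
G = 5 (G = -6 + 11 = 5)
c(V) = V
E(k, U) = -12/5 (E(k, U) = 12/(-5) = 12*(-⅕) = -12/5)
(G*3)*E(-3, -4) = (5*3)*(-12/5) = 15*(-12/5) = -36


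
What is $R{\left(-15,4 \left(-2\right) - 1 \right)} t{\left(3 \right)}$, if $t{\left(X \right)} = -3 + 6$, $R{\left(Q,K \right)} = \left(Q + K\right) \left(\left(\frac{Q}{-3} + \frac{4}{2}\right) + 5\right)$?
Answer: $-864$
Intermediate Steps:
$R{\left(Q,K \right)} = \left(7 - \frac{Q}{3}\right) \left(K + Q\right)$ ($R{\left(Q,K \right)} = \left(K + Q\right) \left(\left(Q \left(- \frac{1}{3}\right) + 4 \cdot \frac{1}{2}\right) + 5\right) = \left(K + Q\right) \left(\left(- \frac{Q}{3} + 2\right) + 5\right) = \left(K + Q\right) \left(\left(2 - \frac{Q}{3}\right) + 5\right) = \left(K + Q\right) \left(7 - \frac{Q}{3}\right) = \left(7 - \frac{Q}{3}\right) \left(K + Q\right)$)
$t{\left(X \right)} = 3$
$R{\left(-15,4 \left(-2\right) - 1 \right)} t{\left(3 \right)} = \left(7 \left(4 \left(-2\right) - 1\right) + 7 \left(-15\right) - \frac{\left(-15\right)^{2}}{3} - \frac{1}{3} \left(4 \left(-2\right) - 1\right) \left(-15\right)\right) 3 = \left(7 \left(-8 - 1\right) - 105 - 75 - \frac{1}{3} \left(-8 - 1\right) \left(-15\right)\right) 3 = \left(7 \left(-9\right) - 105 - 75 - \left(-3\right) \left(-15\right)\right) 3 = \left(-63 - 105 - 75 - 45\right) 3 = \left(-288\right) 3 = -864$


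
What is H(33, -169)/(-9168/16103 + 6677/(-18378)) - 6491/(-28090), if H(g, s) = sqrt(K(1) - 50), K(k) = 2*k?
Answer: 6491/28090 - 1183763736*I*sqrt(3)/276009235 ≈ 0.23108 - 7.4285*I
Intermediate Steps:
H(g, s) = 4*I*sqrt(3) (H(g, s) = sqrt(2*1 - 50) = sqrt(2 - 50) = sqrt(-48) = 4*I*sqrt(3))
H(33, -169)/(-9168/16103 + 6677/(-18378)) - 6491/(-28090) = (4*I*sqrt(3))/(-9168/16103 + 6677/(-18378)) - 6491/(-28090) = (4*I*sqrt(3))/(-9168*1/16103 + 6677*(-1/18378)) - 6491*(-1/28090) = (4*I*sqrt(3))/(-9168/16103 - 6677/18378) + 6491/28090 = (4*I*sqrt(3))/(-276009235/295940934) + 6491/28090 = (4*I*sqrt(3))*(-295940934/276009235) + 6491/28090 = -1183763736*I*sqrt(3)/276009235 + 6491/28090 = 6491/28090 - 1183763736*I*sqrt(3)/276009235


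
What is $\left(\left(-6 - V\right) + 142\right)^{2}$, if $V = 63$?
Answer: $5329$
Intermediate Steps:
$\left(\left(-6 - V\right) + 142\right)^{2} = \left(\left(-6 - 63\right) + 142\right)^{2} = \left(-69 + 142\right)^{2} = 73^{2} = 5329$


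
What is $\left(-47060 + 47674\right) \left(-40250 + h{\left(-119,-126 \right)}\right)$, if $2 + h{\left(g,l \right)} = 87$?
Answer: $-24661310$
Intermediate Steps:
$h{\left(g,l \right)} = 85$ ($h{\left(g,l \right)} = -2 + 87 = 85$)
$\left(-47060 + 47674\right) \left(-40250 + h{\left(-119,-126 \right)}\right) = \left(-47060 + 47674\right) \left(-40250 + 85\right) = 614 \left(-40165\right) = -24661310$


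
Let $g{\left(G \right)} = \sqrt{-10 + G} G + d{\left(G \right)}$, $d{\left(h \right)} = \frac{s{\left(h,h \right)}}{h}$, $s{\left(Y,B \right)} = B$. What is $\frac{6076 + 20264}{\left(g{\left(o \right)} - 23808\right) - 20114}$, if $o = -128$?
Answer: $- \frac{1156879140}{1931315233} + \frac{3371520 i \sqrt{138}}{1931315233} \approx -0.59901 + 0.020507 i$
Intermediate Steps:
$d{\left(h \right)} = 1$ ($d{\left(h \right)} = \frac{h}{h} = 1$)
$g{\left(G \right)} = 1 + G \sqrt{-10 + G}$ ($g{\left(G \right)} = \sqrt{-10 + G} G + 1 = G \sqrt{-10 + G} + 1 = 1 + G \sqrt{-10 + G}$)
$\frac{6076 + 20264}{\left(g{\left(o \right)} - 23808\right) - 20114} = \frac{6076 + 20264}{\left(\left(1 - 128 \sqrt{-10 - 128}\right) - 23808\right) - 20114} = \frac{26340}{\left(\left(1 - 128 \sqrt{-138}\right) - 23808\right) - 20114} = \frac{26340}{\left(\left(1 - 128 i \sqrt{138}\right) - 23808\right) - 20114} = \frac{26340}{\left(-23807 - 128 i \sqrt{138}\right) - 20114} = \frac{26340}{-43921 - 128 i \sqrt{138}}$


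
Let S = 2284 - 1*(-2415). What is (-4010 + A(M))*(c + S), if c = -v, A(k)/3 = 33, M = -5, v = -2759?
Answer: -29168238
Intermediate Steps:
A(k) = 99 (A(k) = 3*33 = 99)
c = 2759 (c = -1*(-2759) = 2759)
S = 4699 (S = 2284 + 2415 = 4699)
(-4010 + A(M))*(c + S) = (-4010 + 99)*(2759 + 4699) = -3911*7458 = -29168238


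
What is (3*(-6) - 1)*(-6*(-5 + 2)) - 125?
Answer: -467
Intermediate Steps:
(3*(-6) - 1)*(-6*(-5 + 2)) - 125 = (-18 - 1)*(-6*(-3)) - 125 = -19*18 - 125 = -342 - 125 = -467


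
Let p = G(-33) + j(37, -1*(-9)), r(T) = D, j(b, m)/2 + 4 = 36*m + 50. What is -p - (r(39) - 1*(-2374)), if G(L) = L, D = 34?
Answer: -3115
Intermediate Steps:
j(b, m) = 92 + 72*m (j(b, m) = -8 + 2*(36*m + 50) = -8 + 2*(50 + 36*m) = -8 + (100 + 72*m) = 92 + 72*m)
r(T) = 34
p = 707 (p = -33 + (92 + 72*(-1*(-9))) = -33 + (92 + 72*9) = -33 + (92 + 648) = -33 + 740 = 707)
-p - (r(39) - 1*(-2374)) = -1*707 - (34 - 1*(-2374)) = -707 - (34 + 2374) = -707 - 1*2408 = -707 - 2408 = -3115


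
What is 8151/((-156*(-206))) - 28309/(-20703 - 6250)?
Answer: 28959793/22209272 ≈ 1.3040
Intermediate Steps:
8151/((-156*(-206))) - 28309/(-20703 - 6250) = 8151/32136 - 28309/(-26953) = 8151*(1/32136) - 28309*(-1/26953) = 209/824 + 28309/26953 = 28959793/22209272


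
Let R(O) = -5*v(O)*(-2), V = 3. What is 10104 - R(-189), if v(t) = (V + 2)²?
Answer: 9854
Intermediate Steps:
v(t) = 25 (v(t) = (3 + 2)² = 5² = 25)
R(O) = 250 (R(O) = -5*25*(-2) = -125*(-2) = 250)
10104 - R(-189) = 10104 - 1*250 = 10104 - 250 = 9854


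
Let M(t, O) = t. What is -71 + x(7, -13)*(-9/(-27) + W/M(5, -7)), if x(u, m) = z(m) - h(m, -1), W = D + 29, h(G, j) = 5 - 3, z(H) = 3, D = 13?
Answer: -934/15 ≈ -62.267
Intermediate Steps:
h(G, j) = 2
W = 42 (W = 13 + 29 = 42)
x(u, m) = 1 (x(u, m) = 3 - 1*2 = 3 - 2 = 1)
-71 + x(7, -13)*(-9/(-27) + W/M(5, -7)) = -71 + 1*(-9/(-27) + 42/5) = -71 + 1*(-9*(-1/27) + 42*(⅕)) = -71 + 1*(⅓ + 42/5) = -71 + 1*(131/15) = -71 + 131/15 = -934/15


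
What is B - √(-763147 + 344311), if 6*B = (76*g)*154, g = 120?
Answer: 234080 - 2*I*√104709 ≈ 2.3408e+5 - 647.18*I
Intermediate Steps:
B = 234080 (B = ((76*120)*154)/6 = (9120*154)/6 = (⅙)*1404480 = 234080)
B - √(-763147 + 344311) = 234080 - √(-763147 + 344311) = 234080 - √(-418836) = 234080 - 2*I*√104709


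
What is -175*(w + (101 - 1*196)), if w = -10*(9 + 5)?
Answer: 41125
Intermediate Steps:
w = -140 (w = -10*14 = -140)
-175*(w + (101 - 1*196)) = -175*(-140 + (101 - 1*196)) = -175*(-140 + (101 - 196)) = -175*(-140 - 95) = -175*(-235) = 41125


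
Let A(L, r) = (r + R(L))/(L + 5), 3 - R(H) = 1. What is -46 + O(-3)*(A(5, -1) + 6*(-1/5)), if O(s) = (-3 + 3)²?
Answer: -46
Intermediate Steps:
R(H) = 2 (R(H) = 3 - 1*1 = 3 - 1 = 2)
O(s) = 0 (O(s) = 0² = 0)
A(L, r) = (2 + r)/(5 + L) (A(L, r) = (r + 2)/(L + 5) = (2 + r)/(5 + L))
-46 + O(-3)*(A(5, -1) + 6*(-1/5)) = -46 + 0*((2 - 1)/(5 + 5) + 6*(-1/5)) = -46 + 0*(1/10 + 6*(-1*⅕)) = -46 + 0*((⅒)*1 + 6*(-⅕)) = -46 + 0*(⅒ - 6/5) = -46 + 0*(-11/10) = -46 + 0 = -46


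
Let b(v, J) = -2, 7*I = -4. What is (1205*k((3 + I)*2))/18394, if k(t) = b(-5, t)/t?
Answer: -8435/312698 ≈ -0.026975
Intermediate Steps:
I = -4/7 (I = (⅐)*(-4) = -4/7 ≈ -0.57143)
k(t) = -2/t
(1205*k((3 + I)*2))/18394 = (1205*(-2*1/(2*(3 - 4/7))))/18394 = (1205*(-2/((17/7)*2)))*(1/18394) = (1205*(-2/34/7))*(1/18394) = (1205*(-2*7/34))*(1/18394) = (1205*(-7/17))*(1/18394) = -8435/17*1/18394 = -8435/312698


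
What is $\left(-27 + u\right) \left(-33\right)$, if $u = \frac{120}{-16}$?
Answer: $\frac{2277}{2} \approx 1138.5$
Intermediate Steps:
$u = - \frac{15}{2}$ ($u = 120 \left(- \frac{1}{16}\right) = - \frac{15}{2} \approx -7.5$)
$\left(-27 + u\right) \left(-33\right) = \left(-27 - \frac{15}{2}\right) \left(-33\right) = \left(- \frac{69}{2}\right) \left(-33\right) = \frac{2277}{2}$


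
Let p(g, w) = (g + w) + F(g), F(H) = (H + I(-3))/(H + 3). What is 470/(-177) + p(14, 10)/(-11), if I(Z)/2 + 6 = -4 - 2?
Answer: -158336/33099 ≈ -4.7837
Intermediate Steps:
I(Z) = -24 (I(Z) = -12 + 2*(-4 - 2) = -12 + 2*(-6) = -12 - 12 = -24)
F(H) = (-24 + H)/(3 + H) (F(H) = (H - 24)/(H + 3) = (-24 + H)/(3 + H))
p(g, w) = g + w + (-24 + g)/(3 + g) (p(g, w) = (g + w) + (-24 + g)/(3 + g) = g + w + (-24 + g)/(3 + g))
470/(-177) + p(14, 10)/(-11) = 470/(-177) + ((-24 + 14 + (3 + 14)*(14 + 10))/(3 + 14))/(-11) = 470*(-1/177) + ((-24 + 14 + 17*24)/17)*(-1/11) = -470/177 + ((-24 + 14 + 408)/17)*(-1/11) = -470/177 + ((1/17)*398)*(-1/11) = -470/177 + (398/17)*(-1/11) = -470/177 - 398/187 = -158336/33099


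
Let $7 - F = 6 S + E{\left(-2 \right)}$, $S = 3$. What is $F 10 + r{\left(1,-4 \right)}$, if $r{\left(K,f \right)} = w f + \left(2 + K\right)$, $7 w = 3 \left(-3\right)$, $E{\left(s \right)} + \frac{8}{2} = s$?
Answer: $- \frac{293}{7} \approx -41.857$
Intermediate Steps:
$E{\left(s \right)} = -4 + s$
$w = - \frac{9}{7}$ ($w = \frac{3 \left(-3\right)}{7} = \frac{1}{7} \left(-9\right) = - \frac{9}{7} \approx -1.2857$)
$F = -5$ ($F = 7 - \left(6 \cdot 3 - 6\right) = 7 - \left(18 - 6\right) = 7 - 12 = -5$)
$r{\left(K,f \right)} = 2 + K - \frac{9 f}{7}$ ($r{\left(K,f \right)} = - \frac{9 f}{7} + \left(2 + K\right) = 2 + K - \frac{9 f}{7}$)
$F 10 + r{\left(1,-4 \right)} = \left(-5\right) 10 + \left(2 + 1 - - \frac{36}{7}\right) = -50 + \left(2 + 1 + \frac{36}{7}\right) = -50 + \frac{57}{7} = - \frac{293}{7}$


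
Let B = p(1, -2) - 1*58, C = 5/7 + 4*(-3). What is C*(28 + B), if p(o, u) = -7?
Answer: 2923/7 ≈ 417.57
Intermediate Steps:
C = -79/7 (C = 5*(⅐) - 12 = 5/7 - 12 = -79/7 ≈ -11.286)
B = -65 (B = -7 - 1*58 = -7 - 58 = -65)
C*(28 + B) = -79*(28 - 65)/7 = -79/7*(-37) = 2923/7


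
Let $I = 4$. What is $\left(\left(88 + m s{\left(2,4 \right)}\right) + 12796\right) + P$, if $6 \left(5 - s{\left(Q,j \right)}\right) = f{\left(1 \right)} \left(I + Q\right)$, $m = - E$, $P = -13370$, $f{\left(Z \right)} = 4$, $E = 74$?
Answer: $-560$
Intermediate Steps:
$m = -74$ ($m = \left(-1\right) 74 = -74$)
$s{\left(Q,j \right)} = \frac{7}{3} - \frac{2 Q}{3}$ ($s{\left(Q,j \right)} = 5 - \frac{4 \left(4 + Q\right)}{6} = 5 - \frac{16 + 4 Q}{6} = 5 - \left(\frac{8}{3} + \frac{2 Q}{3}\right) = \frac{7}{3} - \frac{2 Q}{3}$)
$\left(\left(88 + m s{\left(2,4 \right)}\right) + 12796\right) + P = \left(\left(88 - 74 \left(\frac{7}{3} - \frac{4}{3}\right)\right) + 12796\right) - 13370 = \left(\left(88 - 74\right) + 12796\right) - 13370 = \left(14 + 12796\right) - 13370 = 12810 - 13370 = -560$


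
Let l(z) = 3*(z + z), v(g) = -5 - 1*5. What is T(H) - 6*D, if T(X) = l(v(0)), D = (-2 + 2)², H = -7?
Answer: -60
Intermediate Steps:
v(g) = -10 (v(g) = -5 - 5 = -10)
l(z) = 6*z (l(z) = 3*(2*z) = 6*z)
D = 0 (D = 0² = 0)
T(X) = -60 (T(X) = 6*(-10) = -60)
T(H) - 6*D = -60 - 6*0 = -60 + 0 = -60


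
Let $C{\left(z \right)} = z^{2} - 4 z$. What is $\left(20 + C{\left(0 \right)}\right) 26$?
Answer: $520$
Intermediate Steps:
$\left(20 + C{\left(0 \right)}\right) 26 = \left(20 + 0 \left(-4 + 0\right)\right) 26 = \left(20 + 0 \left(-4\right)\right) 26 = \left(20 + 0\right) 26 = 20 \cdot 26 = 520$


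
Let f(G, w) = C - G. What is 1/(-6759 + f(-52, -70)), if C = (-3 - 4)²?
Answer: -1/6658 ≈ -0.00015020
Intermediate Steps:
C = 49 (C = (-7)² = 49)
f(G, w) = 49 - G
1/(-6759 + f(-52, -70)) = 1/(-6759 + (49 - 1*(-52))) = 1/(-6759 + (49 + 52)) = 1/(-6759 + 101) = 1/(-6658) = -1/6658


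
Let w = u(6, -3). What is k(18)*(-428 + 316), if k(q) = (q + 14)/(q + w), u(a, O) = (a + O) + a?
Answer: -3584/27 ≈ -132.74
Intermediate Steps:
u(a, O) = O + 2*a (u(a, O) = (O + a) + a = O + 2*a)
w = 9 (w = -3 + 2*6 = -3 + 12 = 9)
k(q) = (14 + q)/(9 + q) (k(q) = (q + 14)/(q + 9) = (14 + q)/(9 + q))
k(18)*(-428 + 316) = ((14 + 18)/(9 + 18))*(-428 + 316) = (32/27)*(-112) = -3584/27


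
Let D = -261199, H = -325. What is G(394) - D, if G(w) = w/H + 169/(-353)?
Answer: 29965861268/114725 ≈ 2.6120e+5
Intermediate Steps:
G(w) = -169/353 - w/325 (G(w) = w/(-325) + 169/(-353) = w*(-1/325) + 169*(-1/353) = -w/325 - 169/353 = -169/353 - w/325)
G(394) - D = (-169/353 - 1/325*394) - 1*(-261199) = (-169/353 - 394/325) + 261199 = -194007/114725 + 261199 = 29965861268/114725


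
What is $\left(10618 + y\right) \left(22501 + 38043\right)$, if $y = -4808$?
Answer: $351760640$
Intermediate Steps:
$\left(10618 + y\right) \left(22501 + 38043\right) = \left(10618 - 4808\right) \left(22501 + 38043\right) = 5810 \cdot 60544 = 351760640$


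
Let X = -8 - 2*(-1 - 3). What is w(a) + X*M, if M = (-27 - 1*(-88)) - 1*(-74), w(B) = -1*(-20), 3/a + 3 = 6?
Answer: 20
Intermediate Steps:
a = 1 (a = 3/(-3 + 6) = 3/3 = 3*(⅓) = 1)
w(B) = 20
X = 0 (X = -8 - 2*(-4) = -8 + 8 = 0)
M = 135 (M = (-27 + 88) + 74 = 61 + 74 = 135)
w(a) + X*M = 20 + 0*135 = 20 + 0 = 20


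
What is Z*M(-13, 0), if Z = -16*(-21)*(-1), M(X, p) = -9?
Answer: 3024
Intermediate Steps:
Z = -336 (Z = 336*(-1) = -336)
Z*M(-13, 0) = -336*(-9) = 3024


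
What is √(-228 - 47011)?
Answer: I*√47239 ≈ 217.35*I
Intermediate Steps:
√(-228 - 47011) = √(-47239) = I*√47239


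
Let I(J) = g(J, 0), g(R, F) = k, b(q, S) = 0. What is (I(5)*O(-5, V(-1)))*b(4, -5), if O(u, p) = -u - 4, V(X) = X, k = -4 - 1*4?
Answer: 0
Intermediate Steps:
k = -8 (k = -4 - 4 = -8)
g(R, F) = -8
I(J) = -8
O(u, p) = -4 - u
(I(5)*O(-5, V(-1)))*b(4, -5) = -8*(-4 - 1*(-5))*0 = -8*(-4 + 5)*0 = -8*1*0 = -8*0 = 0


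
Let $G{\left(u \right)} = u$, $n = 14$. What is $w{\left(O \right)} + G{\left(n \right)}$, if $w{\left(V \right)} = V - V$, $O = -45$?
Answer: $14$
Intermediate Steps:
$w{\left(V \right)} = 0$
$w{\left(O \right)} + G{\left(n \right)} = 0 + 14 = 14$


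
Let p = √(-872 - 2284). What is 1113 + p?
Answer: 1113 + 2*I*√789 ≈ 1113.0 + 56.178*I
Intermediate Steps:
p = 2*I*√789 (p = √(-3156) = 2*I*√789 ≈ 56.178*I)
1113 + p = 1113 + 2*I*√789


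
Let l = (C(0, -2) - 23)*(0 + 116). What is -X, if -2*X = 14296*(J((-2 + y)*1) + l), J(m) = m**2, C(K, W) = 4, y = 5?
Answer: -15689860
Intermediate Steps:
l = -2204 (l = (4 - 23)*(0 + 116) = -19*116 = -2204)
X = 15689860 (X = -7148*(((-2 + 5)*1)**2 - 2204) = -7148*((3*1)**2 - 2204) = -7148*(3**2 - 2204) = -7148*(9 - 2204) = -7148*(-2195) = -1/2*(-31379720) = 15689860)
-X = -1*15689860 = -15689860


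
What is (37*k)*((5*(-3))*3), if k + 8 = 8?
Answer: 0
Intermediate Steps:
k = 0 (k = -8 + 8 = 0)
(37*k)*((5*(-3))*3) = (37*0)*((5*(-3))*3) = 0*(-15*3) = 0*(-45) = 0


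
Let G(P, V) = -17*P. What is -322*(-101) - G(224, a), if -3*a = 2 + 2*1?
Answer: 36330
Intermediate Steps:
a = -4/3 (a = -(2 + 2*1)/3 = -(2 + 2)/3 = -1/3*4 = -4/3 ≈ -1.3333)
G(P, V) = -17*P
-322*(-101) - G(224, a) = -322*(-101) - (-17)*224 = 32522 - 1*(-3808) = 32522 + 3808 = 36330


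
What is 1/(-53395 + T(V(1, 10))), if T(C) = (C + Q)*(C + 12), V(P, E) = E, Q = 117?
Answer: -1/50601 ≈ -1.9762e-5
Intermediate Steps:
T(C) = (12 + C)*(117 + C) (T(C) = (C + 117)*(C + 12) = (117 + C)*(12 + C) = (12 + C)*(117 + C))
1/(-53395 + T(V(1, 10))) = 1/(-53395 + (1404 + 10**2 + 129*10)) = 1/(-53395 + (1404 + 100 + 1290)) = 1/(-53395 + 2794) = 1/(-50601) = -1/50601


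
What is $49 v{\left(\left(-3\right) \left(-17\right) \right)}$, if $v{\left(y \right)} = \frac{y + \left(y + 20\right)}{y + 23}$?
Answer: $\frac{2989}{37} \approx 80.784$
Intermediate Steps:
$v{\left(y \right)} = \frac{20 + 2 y}{23 + y}$ ($v{\left(y \right)} = \frac{y + \left(20 + y\right)}{23 + y} = \frac{20 + 2 y}{23 + y}$)
$49 v{\left(\left(-3\right) \left(-17\right) \right)} = 49 \frac{2 \left(10 - -51\right)}{23 - -51} = 49 \frac{2 \left(10 + 51\right)}{23 + 51} = 49 \cdot 2 \cdot \frac{1}{74} \cdot 61 = 49 \cdot \frac{61}{37} = \frac{2989}{37}$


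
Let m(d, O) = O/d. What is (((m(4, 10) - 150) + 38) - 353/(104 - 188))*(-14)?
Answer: 8845/6 ≈ 1474.2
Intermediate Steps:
(((m(4, 10) - 150) + 38) - 353/(104 - 188))*(-14) = (((10/4 - 150) + 38) - 353/(104 - 188))*(-14) = (((10*(¼) - 150) + 38) - 353/(-84))*(-14) = (((5/2 - 150) + 38) - 353*(-1/84))*(-14) = ((-295/2 + 38) + 353/84)*(-14) = (-219/2 + 353/84)*(-14) = -8845/84*(-14) = 8845/6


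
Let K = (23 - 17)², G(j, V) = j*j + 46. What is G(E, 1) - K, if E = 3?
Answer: 19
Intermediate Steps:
G(j, V) = 46 + j² (G(j, V) = j² + 46 = 46 + j²)
K = 36 (K = 6² = 36)
G(E, 1) - K = (46 + 3²) - 1*36 = (46 + 9) - 36 = 55 - 36 = 19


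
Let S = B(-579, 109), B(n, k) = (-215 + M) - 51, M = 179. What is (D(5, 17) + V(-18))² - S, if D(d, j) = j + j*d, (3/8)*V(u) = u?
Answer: 3003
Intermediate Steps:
V(u) = 8*u/3
D(d, j) = j + d*j
B(n, k) = -87 (B(n, k) = (-215 + 179) - 51 = -36 - 51 = -87)
S = -87
(D(5, 17) + V(-18))² - S = (17*(1 + 5) + (8/3)*(-18))² - 1*(-87) = (17*6 - 48)² + 87 = (102 - 48)² + 87 = 54² + 87 = 2916 + 87 = 3003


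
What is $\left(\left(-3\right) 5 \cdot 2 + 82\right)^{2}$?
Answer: $2704$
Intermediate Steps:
$\left(\left(-3\right) 5 \cdot 2 + 82\right)^{2} = \left(\left(-15\right) 2 + 82\right)^{2} = \left(-30 + 82\right)^{2} = 52^{2} = 2704$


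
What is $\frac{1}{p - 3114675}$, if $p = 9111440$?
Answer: $\frac{1}{5996765} \approx 1.6676 \cdot 10^{-7}$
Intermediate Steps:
$\frac{1}{p - 3114675} = \frac{1}{9111440 - 3114675} = \frac{1}{5996765}$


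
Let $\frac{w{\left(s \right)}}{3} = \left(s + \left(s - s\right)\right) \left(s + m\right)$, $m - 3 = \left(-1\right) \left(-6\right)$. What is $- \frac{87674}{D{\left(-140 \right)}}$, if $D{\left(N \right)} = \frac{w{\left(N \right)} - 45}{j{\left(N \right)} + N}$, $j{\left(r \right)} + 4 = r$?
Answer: $\frac{24899416}{54975} \approx 452.92$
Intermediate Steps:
$m = 9$ ($m = 3 - -6 = 3 + 6 = 9$)
$w{\left(s \right)} = 3 s \left(9 + s\right)$ ($w{\left(s \right)} = 3 \left(s + \left(s - s\right)\right) \left(s + 9\right) = 3 \left(s + 0\right) \left(9 + s\right) = 3 s \left(9 + s\right)$)
$j{\left(r \right)} = -4 + r$
$D{\left(N \right)} = \frac{-45 + 3 N \left(9 + N\right)}{-4 + 2 N}$ ($D{\left(N \right)} = \frac{3 N \left(9 + N\right) - 45}{\left(-4 + N\right) + N} = \frac{-45 + 3 N \left(9 + N\right)}{-4 + 2 N}$)
$- \frac{87674}{D{\left(-140 \right)}} = - \frac{87674}{\frac{3}{2} \frac{1}{-2 - 140} \left(-15 - 140 \left(9 - 140\right)\right)} = - \frac{87674}{\frac{3}{2} \frac{1}{-142} \left(-15 - -18340\right)} = - \frac{87674}{\frac{3}{2} \left(- \frac{1}{142}\right) \left(-15 + 18340\right)} = - \frac{87674}{\frac{3}{2} \left(- \frac{1}{142}\right) 18325} = - \frac{87674}{- \frac{54975}{284}} = \left(-87674\right) \left(- \frac{284}{54975}\right) = \frac{24899416}{54975}$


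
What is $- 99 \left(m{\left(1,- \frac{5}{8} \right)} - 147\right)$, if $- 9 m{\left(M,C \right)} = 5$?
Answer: $14608$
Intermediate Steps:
$m{\left(M,C \right)} = - \frac{5}{9}$ ($m{\left(M,C \right)} = \left(- \frac{1}{9}\right) 5 = - \frac{5}{9}$)
$- 99 \left(m{\left(1,- \frac{5}{8} \right)} - 147\right) = - 99 \left(- \frac{5}{9} - 147\right) = \left(-99\right) \left(- \frac{1328}{9}\right) = 14608$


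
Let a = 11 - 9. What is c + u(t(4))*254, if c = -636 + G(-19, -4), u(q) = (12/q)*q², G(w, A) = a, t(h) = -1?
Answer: -3682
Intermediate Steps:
a = 2
G(w, A) = 2
u(q) = 12*q
c = -634 (c = -636 + 2 = -634)
c + u(t(4))*254 = -634 + (12*(-1))*254 = -634 - 12*254 = -634 - 3048 = -3682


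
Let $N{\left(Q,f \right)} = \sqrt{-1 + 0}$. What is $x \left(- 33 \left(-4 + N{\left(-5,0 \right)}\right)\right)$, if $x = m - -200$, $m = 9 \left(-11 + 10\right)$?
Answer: $25212 - 6303 i \approx 25212.0 - 6303.0 i$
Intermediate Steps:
$m = -9$ ($m = 9 \left(-1\right) = -9$)
$N{\left(Q,f \right)} = i$ ($N{\left(Q,f \right)} = \sqrt{-1} = i$)
$x = 191$ ($x = -9 - -200 = -9 + 200 = 191$)
$x \left(- 33 \left(-4 + N{\left(-5,0 \right)}\right)\right) = 191 \left(- 33 \left(-4 + i\right)\right) = 191 \left(132 - 33 i\right) = 25212 - 6303 i$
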